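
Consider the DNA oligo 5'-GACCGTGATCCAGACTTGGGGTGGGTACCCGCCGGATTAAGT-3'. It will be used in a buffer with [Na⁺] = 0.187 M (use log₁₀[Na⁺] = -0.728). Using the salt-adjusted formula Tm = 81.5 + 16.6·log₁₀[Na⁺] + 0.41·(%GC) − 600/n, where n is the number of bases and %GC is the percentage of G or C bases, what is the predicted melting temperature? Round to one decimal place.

Length n = 42. T=9, G=15, C=10, A=8
G+C = 25, so %GC = 25/42 × 100 = 59.524%
Salt term: 16.6 × (-0.728) = -12.085
GC term: 0.41 × 59.524 = 24.405; length term: −600/42 = −14.286
Tm = 81.5 + (-12.085) + 24.405 − 14.286 = 79.534 → 79.5°C

79.5°C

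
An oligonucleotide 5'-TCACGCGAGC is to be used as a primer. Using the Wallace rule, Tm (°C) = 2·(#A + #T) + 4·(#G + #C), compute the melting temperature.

A=2, G=3, C=4, T=1
A+T = 3, G+C = 7
Tm = 4·7 + 2·3 = 28 + 6 = 34°C

34°C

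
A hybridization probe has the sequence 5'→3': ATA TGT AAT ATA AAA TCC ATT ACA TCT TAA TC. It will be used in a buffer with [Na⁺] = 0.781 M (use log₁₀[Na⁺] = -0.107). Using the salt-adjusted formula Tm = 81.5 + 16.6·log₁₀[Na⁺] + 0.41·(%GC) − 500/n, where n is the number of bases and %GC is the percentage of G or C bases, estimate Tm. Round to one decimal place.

71.8°C

Length n = 32. T=12, C=5, G=1, A=14
G+C = 6, so %GC = 6/32 × 100 = 18.75%
Salt term: 16.6 × (-0.107) = -1.776
GC term: 0.41 × 18.75 = 7.687; length term: −500/32 = −15.625
Tm = 81.5 + (-1.776) + 7.687 − 15.625 = 71.786 → 71.8°C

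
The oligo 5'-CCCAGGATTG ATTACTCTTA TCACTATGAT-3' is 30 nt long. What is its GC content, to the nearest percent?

37%

Scanning the sequence gives A=8, T=11, C=7, G=4.
G+C = 4 + 7 = 11 out of 30 bases
%GC = 11/30 × 100 = 36.67% ≈ 37%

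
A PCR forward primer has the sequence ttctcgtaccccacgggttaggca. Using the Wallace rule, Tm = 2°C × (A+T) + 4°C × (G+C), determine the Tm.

76°C

Scanning the sequence gives A=4, G=6, T=6, C=8.
A+T = 10, G+C = 14
Tm = 2(10) + 4(14) = 20 + 56 = 76°C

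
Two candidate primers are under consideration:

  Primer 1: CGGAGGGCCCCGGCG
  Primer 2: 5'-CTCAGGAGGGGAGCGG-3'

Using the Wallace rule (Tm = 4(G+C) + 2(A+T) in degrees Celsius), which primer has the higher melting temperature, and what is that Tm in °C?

Primer 1: A+T=1, G+C=14 → Tm = 2(1)+4(14) = 58°C
Primer 2: A+T=4, G+C=12 → Tm = 2(4)+4(12) = 56°C
58°C vs 56°C → primer 1 is higher.

Primer 1, 58°C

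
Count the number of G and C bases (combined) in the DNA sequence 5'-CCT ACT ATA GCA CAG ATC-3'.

Counting bases: A=6, G=2, T=4, C=6
G+C = 2 + 6 = 8

8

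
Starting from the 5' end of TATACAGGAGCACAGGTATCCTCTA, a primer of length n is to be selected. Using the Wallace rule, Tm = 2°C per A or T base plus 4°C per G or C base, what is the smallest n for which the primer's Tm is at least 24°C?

First 8 bases: TATACAGG → Tm = 22°C (< 24°C)
First 9 bases: TATACAGGA → Tm = 24°C (≥ 24°C)
Since every base adds ≥2°C, Tm only increases with n, so the threshold is first crossed at n = 9.

n = 9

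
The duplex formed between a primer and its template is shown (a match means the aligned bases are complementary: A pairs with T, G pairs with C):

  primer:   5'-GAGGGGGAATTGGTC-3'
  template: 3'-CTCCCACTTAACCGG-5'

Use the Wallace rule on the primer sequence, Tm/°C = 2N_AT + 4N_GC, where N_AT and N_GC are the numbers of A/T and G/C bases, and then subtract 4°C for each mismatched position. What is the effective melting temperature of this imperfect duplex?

40°C

Primer base counts: A=3, T=3, G=8, C=1 → A+T=6, G+C=9
Perfect-match Tm = 2(6) + 4(9) = 12 + 36 = 48°C
Mismatches (positions where the bases are not complementary): 2 (at positions 6, 14)
Effective Tm = 48 − 2×4 = 48 − 8 = 40°C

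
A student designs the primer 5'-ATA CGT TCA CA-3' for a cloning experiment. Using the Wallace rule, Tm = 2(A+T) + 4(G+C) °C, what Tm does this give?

Counting bases: T=3, A=4, G=1, C=3
So N_AT = 7 and N_GC = 4.
Tm = 2×7 + 4×4 = 30°C

30°C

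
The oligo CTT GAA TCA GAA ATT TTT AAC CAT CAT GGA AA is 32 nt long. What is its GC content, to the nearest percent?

Scanning the sequence gives G=4, A=13, C=5, T=10.
G+C = 4 + 5 = 9 out of 32 bases
%GC = 9/32 × 100 = 28.12% ≈ 28%

28%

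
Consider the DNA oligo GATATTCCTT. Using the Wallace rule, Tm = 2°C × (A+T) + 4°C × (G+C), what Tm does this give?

26°C

Counting bases: T=5, A=2, C=2, G=1
A+T = 7, G+C = 3
Tm = 2×7 + 4×3 = 26°C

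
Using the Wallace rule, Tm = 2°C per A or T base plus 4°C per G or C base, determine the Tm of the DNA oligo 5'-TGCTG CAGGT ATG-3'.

40°C

Counting bases: G=5, T=4, A=2, C=2
A+T = 6, G+C = 7
Tm = 2×6 + 4×7 = 40°C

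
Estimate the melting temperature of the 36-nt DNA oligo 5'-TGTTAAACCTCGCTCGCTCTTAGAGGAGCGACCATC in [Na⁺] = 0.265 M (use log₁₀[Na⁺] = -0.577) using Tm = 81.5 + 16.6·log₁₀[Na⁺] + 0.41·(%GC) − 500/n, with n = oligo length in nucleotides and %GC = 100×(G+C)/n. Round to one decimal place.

79.7°C

Length n = 36. Counting bases: G=8, C=11, T=9, A=8
G+C = 19, so %GC = 19/36 × 100 = 52.778%
Salt term: 16.6 × (-0.577) = -9.578
GC term: 0.41 × 52.778 = 21.639; length term: −500/36 = −13.889
Tm = 81.5 + (-9.578) + 21.639 − 13.889 = 79.672 → 79.7°C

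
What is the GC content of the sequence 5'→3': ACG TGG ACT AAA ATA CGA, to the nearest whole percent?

Base counts: G=4, T=3, C=3, A=8
G+C = 4 + 3 = 7 out of 18 bases
%GC = 7/18 × 100 = 38.89% ≈ 39%

39%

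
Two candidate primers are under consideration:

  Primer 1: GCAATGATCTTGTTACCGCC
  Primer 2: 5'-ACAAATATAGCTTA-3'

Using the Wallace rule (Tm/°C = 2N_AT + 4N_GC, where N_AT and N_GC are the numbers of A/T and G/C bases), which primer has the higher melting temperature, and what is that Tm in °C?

Primer 1: A+T=10, G+C=10 → Tm = 2(10)+4(10) = 60°C
Primer 2: A+T=11, G+C=3 → Tm = 2(11)+4(3) = 34°C
60°C vs 34°C → primer 1 is higher.

Primer 1, 60°C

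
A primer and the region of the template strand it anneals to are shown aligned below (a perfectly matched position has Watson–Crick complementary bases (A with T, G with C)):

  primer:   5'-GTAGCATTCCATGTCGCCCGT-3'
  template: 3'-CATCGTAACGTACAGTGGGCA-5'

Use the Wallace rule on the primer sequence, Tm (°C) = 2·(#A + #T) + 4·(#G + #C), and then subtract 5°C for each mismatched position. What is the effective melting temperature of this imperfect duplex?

56°C

Primer base counts: A=3, T=6, G=5, C=7 → A+T=9, G+C=12
Perfect-match Tm = 2(9) + 4(12) = 18 + 48 = 66°C
Mismatches (positions where the bases are not complementary): 2 (at positions 9, 16)
Effective Tm = 66 − 2×5 = 66 − 10 = 56°C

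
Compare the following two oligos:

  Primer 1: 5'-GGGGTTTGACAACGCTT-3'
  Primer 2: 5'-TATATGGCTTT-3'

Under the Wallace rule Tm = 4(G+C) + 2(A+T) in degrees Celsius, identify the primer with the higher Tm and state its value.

Primer 1: A+T=8, G+C=9 → Tm = 2(8)+4(9) = 52°C
Primer 2: A+T=8, G+C=3 → Tm = 2(8)+4(3) = 28°C
52°C vs 28°C → primer 1 is higher.

Primer 1, 52°C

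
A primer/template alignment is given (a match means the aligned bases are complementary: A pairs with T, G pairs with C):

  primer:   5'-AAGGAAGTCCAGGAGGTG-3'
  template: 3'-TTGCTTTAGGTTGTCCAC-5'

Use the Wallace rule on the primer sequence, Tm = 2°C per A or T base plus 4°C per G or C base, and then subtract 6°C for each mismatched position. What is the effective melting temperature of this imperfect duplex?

Primer base counts: A=6, T=2, G=8, C=2 → A+T=8, G+C=10
Perfect-match Tm = 2(8) + 4(10) = 16 + 40 = 56°C
Mismatches (positions where the bases are not complementary): 4 (at positions 3, 7, 12, 13)
Effective Tm = 56 − 4×6 = 56 − 24 = 32°C

32°C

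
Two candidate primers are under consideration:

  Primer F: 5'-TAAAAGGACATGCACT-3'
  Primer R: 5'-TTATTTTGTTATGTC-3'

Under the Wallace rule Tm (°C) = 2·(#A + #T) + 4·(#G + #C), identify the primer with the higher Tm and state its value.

Primer F: A+T=10, G+C=6 → Tm = 2(10)+4(6) = 44°C
Primer R: A+T=12, G+C=3 → Tm = 2(12)+4(3) = 36°C
44°C vs 36°C → primer F is higher.

Primer F, 44°C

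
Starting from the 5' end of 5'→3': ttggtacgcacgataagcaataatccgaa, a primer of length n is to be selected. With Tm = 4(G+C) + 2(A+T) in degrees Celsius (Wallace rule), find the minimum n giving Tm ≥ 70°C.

n = 25

First 24 bases: TTGGTACGCACGATAAGCAATAAT → Tm = 66°C (< 70°C)
First 25 bases: TTGGTACGCACGATAAGCAATAATC → Tm = 70°C (≥ 70°C)
Since every base adds ≥2°C, Tm only increases with n, so the threshold is first crossed at n = 25.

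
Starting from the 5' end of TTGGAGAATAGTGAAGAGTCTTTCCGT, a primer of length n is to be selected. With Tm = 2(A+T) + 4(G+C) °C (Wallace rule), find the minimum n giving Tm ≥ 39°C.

First 14 bases: TTGGAGAATAGTGA → Tm = 38°C (< 39°C)
First 15 bases: TTGGAGAATAGTGAA → Tm = 40°C (≥ 39°C)
Each additional base adds 2°C (A/T) or 4°C (G/C), so Tm is non-decreasing in n; n = 15 is the first length to reach 39°C.

n = 15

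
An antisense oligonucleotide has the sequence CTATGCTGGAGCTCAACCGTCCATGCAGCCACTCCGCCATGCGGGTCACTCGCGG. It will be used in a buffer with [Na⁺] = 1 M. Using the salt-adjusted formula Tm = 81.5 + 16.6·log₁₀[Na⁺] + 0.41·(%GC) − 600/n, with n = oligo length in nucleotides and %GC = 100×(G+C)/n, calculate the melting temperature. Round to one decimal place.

Length n = 55. Counting bases: A=9, C=21, G=15, T=10
G+C = 36, so %GC = 36/55 × 100 = 65.455%
Salt term: 16.6 × (0) = 0
GC term: 0.41 × 65.455 = 26.837; length term: −600/55 = −10.909
Tm = 81.5 + (0) + 26.837 − 10.909 = 97.428 → 97.4°C

97.4°C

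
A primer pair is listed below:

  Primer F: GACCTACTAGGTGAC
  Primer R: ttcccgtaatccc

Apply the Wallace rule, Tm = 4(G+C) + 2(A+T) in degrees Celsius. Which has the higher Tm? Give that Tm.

Primer F: A+T=7, G+C=8 → Tm = 2(7)+4(8) = 46°C
Primer R: A+T=6, G+C=7 → Tm = 2(6)+4(7) = 40°C
46°C vs 40°C → primer F is higher.

Primer F, 46°C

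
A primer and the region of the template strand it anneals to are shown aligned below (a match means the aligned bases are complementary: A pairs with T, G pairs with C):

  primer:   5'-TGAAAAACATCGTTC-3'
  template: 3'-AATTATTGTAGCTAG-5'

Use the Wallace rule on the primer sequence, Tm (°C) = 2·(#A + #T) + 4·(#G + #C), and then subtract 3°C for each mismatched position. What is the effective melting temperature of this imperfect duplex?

31°C

Primer base counts: A=6, T=4, G=2, C=3 → A+T=10, G+C=5
Perfect-match Tm = 2(10) + 4(5) = 20 + 20 = 40°C
Mismatches (positions where the bases are not complementary): 3 (at positions 2, 5, 13)
Effective Tm = 40 − 3×3 = 40 − 9 = 31°C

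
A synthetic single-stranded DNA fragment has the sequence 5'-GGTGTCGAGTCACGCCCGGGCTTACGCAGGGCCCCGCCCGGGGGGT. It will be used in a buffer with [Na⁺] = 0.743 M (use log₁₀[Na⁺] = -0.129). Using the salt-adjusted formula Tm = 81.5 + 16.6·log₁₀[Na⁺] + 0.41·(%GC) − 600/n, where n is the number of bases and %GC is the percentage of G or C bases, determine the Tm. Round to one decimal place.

Length n = 46. Counting bases: C=16, A=4, T=6, G=20
G+C = 36, so %GC = 36/46 × 100 = 78.261%
Salt term: 16.6 × (-0.129) = -2.141
GC term: 0.41 × 78.261 = 32.087; length term: −600/46 = −13.043
Tm = 81.5 + (-2.141) + 32.087 − 13.043 = 98.403 → 98.4°C

98.4°C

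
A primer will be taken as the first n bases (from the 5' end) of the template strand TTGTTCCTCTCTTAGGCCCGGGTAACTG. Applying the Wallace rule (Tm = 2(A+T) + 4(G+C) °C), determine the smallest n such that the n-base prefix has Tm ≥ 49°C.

First 16 bases: TTGTTCCTCTCTTAGG → Tm = 46°C (< 49°C)
First 17 bases: TTGTTCCTCTCTTAGGC → Tm = 50°C (≥ 49°C)
Each additional base adds 2°C (A/T) or 4°C (G/C), so Tm is non-decreasing in n; n = 17 is the first length to reach 49°C.

n = 17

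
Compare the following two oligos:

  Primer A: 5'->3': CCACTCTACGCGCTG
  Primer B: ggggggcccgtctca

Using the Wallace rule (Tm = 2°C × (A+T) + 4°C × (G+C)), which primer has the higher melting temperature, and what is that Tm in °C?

Primer B, 54°C

Primer A: A+T=5, G+C=10 → Tm = 2(5)+4(10) = 50°C
Primer B: A+T=3, G+C=12 → Tm = 2(3)+4(12) = 54°C
50°C vs 54°C → primer B is higher.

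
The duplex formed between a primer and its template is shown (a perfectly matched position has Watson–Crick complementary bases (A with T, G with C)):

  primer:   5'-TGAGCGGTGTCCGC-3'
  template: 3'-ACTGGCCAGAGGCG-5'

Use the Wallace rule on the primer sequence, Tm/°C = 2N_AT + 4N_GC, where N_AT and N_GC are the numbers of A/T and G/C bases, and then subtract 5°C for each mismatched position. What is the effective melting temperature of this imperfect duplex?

Primer base counts: A=1, T=3, G=6, C=4 → A+T=4, G+C=10
Perfect-match Tm = 2(4) + 4(10) = 8 + 40 = 48°C
Mismatches (positions where the bases are not complementary): 2 (at positions 4, 9)
Effective Tm = 48 − 2×5 = 48 − 10 = 38°C

38°C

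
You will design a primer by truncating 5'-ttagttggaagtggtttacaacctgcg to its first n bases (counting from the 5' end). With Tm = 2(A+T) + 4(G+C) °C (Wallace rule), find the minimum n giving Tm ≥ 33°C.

n = 13

First 12 bases: TTAGTTGGAAGT → Tm = 32°C (< 33°C)
First 13 bases: TTAGTTGGAAGTG → Tm = 36°C (≥ 33°C)
Since every base adds ≥2°C, Tm only increases with n, so the threshold is first crossed at n = 13.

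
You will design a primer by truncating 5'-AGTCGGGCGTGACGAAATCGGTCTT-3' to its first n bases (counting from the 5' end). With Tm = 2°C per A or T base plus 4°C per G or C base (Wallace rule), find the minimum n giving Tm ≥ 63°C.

First 19 bases: AGTCGGGCGTGACGAAATC → Tm = 60°C (< 63°C)
First 20 bases: AGTCGGGCGTGACGAAATCG → Tm = 64°C (≥ 63°C)
Each additional base adds 2°C (A/T) or 4°C (G/C), so Tm is non-decreasing in n; n = 20 is the first length to reach 63°C.

n = 20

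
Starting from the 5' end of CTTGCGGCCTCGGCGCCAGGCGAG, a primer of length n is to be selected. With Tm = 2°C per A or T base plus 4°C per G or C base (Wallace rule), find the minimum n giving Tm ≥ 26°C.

n = 8

First 7 bases: CTTGCGG → Tm = 24°C (< 26°C)
First 8 bases: CTTGCGGC → Tm = 28°C (≥ 26°C)
Since every base adds ≥2°C, Tm only increases with n, so the threshold is first crossed at n = 8.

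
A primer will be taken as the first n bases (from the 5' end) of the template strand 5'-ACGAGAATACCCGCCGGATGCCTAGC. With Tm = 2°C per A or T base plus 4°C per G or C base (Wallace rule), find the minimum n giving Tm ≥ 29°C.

n = 11

First 10 bases: ACGAGAATAC → Tm = 28°C (< 29°C)
First 11 bases: ACGAGAATACC → Tm = 32°C (≥ 29°C)
Since every base adds ≥2°C, Tm only increases with n, so the threshold is first crossed at n = 11.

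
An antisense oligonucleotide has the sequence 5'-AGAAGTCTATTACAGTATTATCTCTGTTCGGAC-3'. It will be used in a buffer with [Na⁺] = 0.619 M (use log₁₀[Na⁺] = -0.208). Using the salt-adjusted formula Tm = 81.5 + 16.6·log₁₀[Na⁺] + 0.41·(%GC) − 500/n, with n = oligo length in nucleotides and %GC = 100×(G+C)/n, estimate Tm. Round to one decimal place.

77.8°C

Length n = 33. Counting bases: T=12, G=6, A=9, C=6
G+C = 12, so %GC = 12/33 × 100 = 36.364%
Salt term: 16.6 × (-0.208) = -3.453
GC term: 0.41 × 36.364 = 14.909; length term: −500/33 = −15.152
Tm = 81.5 + (-3.453) + 14.909 − 15.152 = 77.804 → 77.8°C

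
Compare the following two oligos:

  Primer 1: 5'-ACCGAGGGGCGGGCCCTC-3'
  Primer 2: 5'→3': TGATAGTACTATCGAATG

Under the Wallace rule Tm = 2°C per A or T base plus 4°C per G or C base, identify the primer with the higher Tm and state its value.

Primer 1, 66°C

Primer 1: A+T=3, G+C=15 → Tm = 2(3)+4(15) = 66°C
Primer 2: A+T=12, G+C=6 → Tm = 2(12)+4(6) = 48°C
66°C vs 48°C → primer 1 is higher.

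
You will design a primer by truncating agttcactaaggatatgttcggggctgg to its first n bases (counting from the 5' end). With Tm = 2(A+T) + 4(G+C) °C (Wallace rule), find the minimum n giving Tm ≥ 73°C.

n = 25

First 24 bases: AGTTCACTAAGGATATGTTCGGGG → Tm = 70°C (< 73°C)
First 25 bases: AGTTCACTAAGGATATGTTCGGGGC → Tm = 74°C (≥ 73°C)
Since every base adds ≥2°C, Tm only increases with n, so the threshold is first crossed at n = 25.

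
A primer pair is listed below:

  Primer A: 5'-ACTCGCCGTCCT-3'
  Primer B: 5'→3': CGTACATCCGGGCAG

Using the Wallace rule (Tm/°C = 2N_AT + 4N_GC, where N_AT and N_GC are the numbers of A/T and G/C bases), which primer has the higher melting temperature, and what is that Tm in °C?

Primer A: A+T=4, G+C=8 → Tm = 2(4)+4(8) = 40°C
Primer B: A+T=5, G+C=10 → Tm = 2(5)+4(10) = 50°C
40°C vs 50°C → primer B is higher.

Primer B, 50°C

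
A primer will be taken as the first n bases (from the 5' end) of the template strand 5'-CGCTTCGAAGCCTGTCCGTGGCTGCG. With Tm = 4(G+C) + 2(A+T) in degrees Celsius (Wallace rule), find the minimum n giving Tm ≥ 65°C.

First 19 bases: CGCTTCGAAGCCTGTCCGT → Tm = 62°C (< 65°C)
First 20 bases: CGCTTCGAAGCCTGTCCGTG → Tm = 66°C (≥ 65°C)
Since every base adds ≥2°C, Tm only increases with n, so the threshold is first crossed at n = 20.

n = 20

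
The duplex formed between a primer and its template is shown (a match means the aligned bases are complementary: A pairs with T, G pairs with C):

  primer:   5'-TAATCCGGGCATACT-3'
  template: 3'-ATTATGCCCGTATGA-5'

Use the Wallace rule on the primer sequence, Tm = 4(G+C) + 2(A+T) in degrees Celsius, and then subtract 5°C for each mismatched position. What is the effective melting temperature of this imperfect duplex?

Primer base counts: A=4, T=4, G=3, C=4 → A+T=8, G+C=7
Perfect-match Tm = 2(8) + 4(7) = 16 + 28 = 44°C
Mismatches (positions where the bases are not complementary): 1 (at position 5)
Effective Tm = 44 − 1×5 = 44 − 5 = 39°C

39°C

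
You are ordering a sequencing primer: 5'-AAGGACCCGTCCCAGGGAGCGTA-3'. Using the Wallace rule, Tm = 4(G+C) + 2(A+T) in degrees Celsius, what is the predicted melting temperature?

76°C

Counting bases: G=8, A=6, T=2, C=7
So N_AT = 8 and N_GC = 15.
Tm = 2×8 + 4×15 = 76°C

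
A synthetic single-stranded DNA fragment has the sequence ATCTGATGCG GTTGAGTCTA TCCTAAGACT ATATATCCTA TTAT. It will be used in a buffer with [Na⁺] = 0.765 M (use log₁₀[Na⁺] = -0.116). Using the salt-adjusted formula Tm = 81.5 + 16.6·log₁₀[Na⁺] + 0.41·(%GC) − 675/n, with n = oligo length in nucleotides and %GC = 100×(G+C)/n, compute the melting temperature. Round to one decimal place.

78.2°C

Length n = 44. T=17, C=8, A=12, G=7
G+C = 15, so %GC = 15/44 × 100 = 34.091%
Salt term: 16.6 × (-0.116) = -1.926
GC term: 0.41 × 34.091 = 13.977; length term: −675/44 = −15.341
Tm = 81.5 + (-1.926) + 13.977 − 15.341 = 78.21 → 78.2°C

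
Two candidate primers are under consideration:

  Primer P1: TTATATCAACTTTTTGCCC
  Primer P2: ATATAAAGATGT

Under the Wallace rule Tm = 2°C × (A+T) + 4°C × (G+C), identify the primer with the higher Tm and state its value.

Primer P1, 50°C

Primer P1: A+T=13, G+C=6 → Tm = 2(13)+4(6) = 50°C
Primer P2: A+T=10, G+C=2 → Tm = 2(10)+4(2) = 28°C
50°C vs 28°C → primer P1 is higher.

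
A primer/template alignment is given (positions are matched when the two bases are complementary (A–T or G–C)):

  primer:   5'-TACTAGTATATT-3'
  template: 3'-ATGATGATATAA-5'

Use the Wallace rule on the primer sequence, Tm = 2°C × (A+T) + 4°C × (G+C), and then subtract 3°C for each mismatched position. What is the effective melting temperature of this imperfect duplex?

25°C

Primer base counts: A=4, T=6, G=1, C=1 → A+T=10, G+C=2
Perfect-match Tm = 2(10) + 4(2) = 20 + 8 = 28°C
Mismatches (positions where the bases are not complementary): 1 (at position 6)
Effective Tm = 28 − 1×3 = 28 − 3 = 25°C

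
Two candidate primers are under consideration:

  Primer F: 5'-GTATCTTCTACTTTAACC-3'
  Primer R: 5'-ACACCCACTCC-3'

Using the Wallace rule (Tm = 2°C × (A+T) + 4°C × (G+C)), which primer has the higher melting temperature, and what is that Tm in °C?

Primer F, 48°C

Primer F: A+T=12, G+C=6 → Tm = 2(12)+4(6) = 48°C
Primer R: A+T=4, G+C=7 → Tm = 2(4)+4(7) = 36°C
48°C vs 36°C → primer F is higher.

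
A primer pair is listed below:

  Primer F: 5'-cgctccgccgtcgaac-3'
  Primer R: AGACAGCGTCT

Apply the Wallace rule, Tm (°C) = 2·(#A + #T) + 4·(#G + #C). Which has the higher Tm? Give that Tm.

Primer F: A+T=4, G+C=12 → Tm = 2(4)+4(12) = 56°C
Primer R: A+T=5, G+C=6 → Tm = 2(5)+4(6) = 34°C
56°C vs 34°C → primer F is higher.

Primer F, 56°C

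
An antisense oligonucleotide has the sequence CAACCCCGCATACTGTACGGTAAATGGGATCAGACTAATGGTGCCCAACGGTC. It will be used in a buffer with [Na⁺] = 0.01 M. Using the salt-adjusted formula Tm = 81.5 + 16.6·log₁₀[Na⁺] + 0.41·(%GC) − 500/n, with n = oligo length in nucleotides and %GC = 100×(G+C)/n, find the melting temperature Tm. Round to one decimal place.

60.5°C

Length n = 53. G=13, A=15, C=15, T=10
G+C = 28, so %GC = 28/53 × 100 = 52.83%
Salt term: 16.6 × (-2) = -33.2
GC term: 0.41 × 52.83 = 21.66; length term: −500/53 = −9.434
Tm = 81.5 + (-33.2) + 21.66 − 9.434 = 60.526 → 60.5°C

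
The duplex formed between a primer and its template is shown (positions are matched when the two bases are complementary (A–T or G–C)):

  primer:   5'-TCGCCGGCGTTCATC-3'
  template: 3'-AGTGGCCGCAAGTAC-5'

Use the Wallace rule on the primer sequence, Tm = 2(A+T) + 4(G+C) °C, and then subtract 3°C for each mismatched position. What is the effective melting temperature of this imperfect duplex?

44°C

Primer base counts: A=1, T=4, G=4, C=6 → A+T=5, G+C=10
Perfect-match Tm = 2(5) + 4(10) = 10 + 40 = 50°C
Mismatches (positions where the bases are not complementary): 2 (at positions 3, 15)
Effective Tm = 50 − 2×3 = 50 − 6 = 44°C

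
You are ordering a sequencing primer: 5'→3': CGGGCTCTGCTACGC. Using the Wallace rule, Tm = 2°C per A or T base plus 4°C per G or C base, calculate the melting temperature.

52°C

Counting bases: C=6, T=3, G=5, A=1
AT pairs contribute 4, GC pairs contribute 11.
Tm = 2(4) + 4(11) = 8 + 44 = 52°C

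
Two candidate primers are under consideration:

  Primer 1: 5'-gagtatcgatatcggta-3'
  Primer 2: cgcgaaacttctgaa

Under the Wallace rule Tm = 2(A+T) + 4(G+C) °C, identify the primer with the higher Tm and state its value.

Primer 1: A+T=10, G+C=7 → Tm = 2(10)+4(7) = 48°C
Primer 2: A+T=8, G+C=7 → Tm = 2(8)+4(7) = 44°C
48°C vs 44°C → primer 1 is higher.

Primer 1, 48°C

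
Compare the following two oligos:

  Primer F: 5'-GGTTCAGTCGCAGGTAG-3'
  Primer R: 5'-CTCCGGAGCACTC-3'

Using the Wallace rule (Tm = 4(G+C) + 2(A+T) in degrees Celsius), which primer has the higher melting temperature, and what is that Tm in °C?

Primer F: A+T=7, G+C=10 → Tm = 2(7)+4(10) = 54°C
Primer R: A+T=4, G+C=9 → Tm = 2(4)+4(9) = 44°C
54°C vs 44°C → primer F is higher.

Primer F, 54°C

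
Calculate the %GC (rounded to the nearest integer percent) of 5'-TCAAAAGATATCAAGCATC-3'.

Base counts: C=4, T=4, A=9, G=2
G+C = 2 + 4 = 6 out of 19 bases
%GC = 6/19 × 100 = 31.58% ≈ 32%

32%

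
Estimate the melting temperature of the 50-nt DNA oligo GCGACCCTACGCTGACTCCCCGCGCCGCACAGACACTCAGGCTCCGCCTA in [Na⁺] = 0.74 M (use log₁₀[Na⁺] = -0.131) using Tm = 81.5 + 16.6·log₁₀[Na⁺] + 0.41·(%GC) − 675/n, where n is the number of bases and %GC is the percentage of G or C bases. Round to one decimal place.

Length n = 50. Counting bases: A=9, C=24, G=11, T=6
G+C = 35, so %GC = 35/50 × 100 = 70%
Salt term: 16.6 × (-0.131) = -2.175
GC term: 0.41 × 70 = 28.7; length term: −675/50 = −13.5
Tm = 81.5 + (-2.175) + 28.7 − 13.5 = 94.525 → 94.5°C

94.5°C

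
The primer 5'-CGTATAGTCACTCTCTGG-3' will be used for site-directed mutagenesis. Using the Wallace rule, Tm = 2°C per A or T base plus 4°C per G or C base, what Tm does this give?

54°C

Scanning the sequence gives A=3, T=6, G=4, C=5.
So N_AT = 9 and N_GC = 9.
Tm = 2(9) + 4(9) = 18 + 36 = 54°C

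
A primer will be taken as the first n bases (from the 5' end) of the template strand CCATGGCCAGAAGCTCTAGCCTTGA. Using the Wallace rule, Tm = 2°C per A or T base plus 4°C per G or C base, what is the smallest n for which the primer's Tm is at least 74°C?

First 23 bases: CCATGGCCAGAAGCTCTAGCCTT → Tm = 72°C (< 74°C)
First 24 bases: CCATGGCCAGAAGCTCTAGCCTTG → Tm = 76°C (≥ 74°C)
Since every base adds ≥2°C, Tm only increases with n, so the threshold is first crossed at n = 24.

n = 24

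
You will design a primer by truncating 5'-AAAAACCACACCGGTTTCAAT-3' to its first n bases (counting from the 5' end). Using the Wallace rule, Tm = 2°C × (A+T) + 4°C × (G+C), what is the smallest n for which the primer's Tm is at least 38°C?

n = 13

First 12 bases: AAAAACCACACC → Tm = 34°C (< 38°C)
First 13 bases: AAAAACCACACCG → Tm = 38°C (≥ 38°C)
Each additional base adds 2°C (A/T) or 4°C (G/C), so Tm is non-decreasing in n; n = 13 is the first length to reach 38°C.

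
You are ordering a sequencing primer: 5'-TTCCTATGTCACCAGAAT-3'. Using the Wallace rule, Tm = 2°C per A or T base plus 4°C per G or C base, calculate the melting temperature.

Base counts: T=6, C=5, A=5, G=2
AT pairs contribute 11, GC pairs contribute 7.
Tm = 2×11 + 4×7 = 50°C

50°C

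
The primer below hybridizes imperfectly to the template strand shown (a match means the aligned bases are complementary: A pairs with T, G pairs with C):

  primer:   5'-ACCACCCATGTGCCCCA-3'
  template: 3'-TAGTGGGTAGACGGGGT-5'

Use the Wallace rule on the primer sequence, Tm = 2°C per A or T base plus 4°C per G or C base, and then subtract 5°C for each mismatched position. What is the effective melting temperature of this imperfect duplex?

Primer base counts: A=4, T=2, G=2, C=9 → A+T=6, G+C=11
Perfect-match Tm = 2(6) + 4(11) = 12 + 44 = 56°C
Mismatches (positions where the bases are not complementary): 2 (at positions 2, 10)
Effective Tm = 56 − 2×5 = 56 − 10 = 46°C

46°C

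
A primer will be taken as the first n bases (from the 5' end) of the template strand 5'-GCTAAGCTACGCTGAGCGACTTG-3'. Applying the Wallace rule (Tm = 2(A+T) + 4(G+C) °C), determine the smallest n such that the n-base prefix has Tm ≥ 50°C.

First 15 bases: GCTAAGCTACGCTGA → Tm = 46°C (< 50°C)
First 16 bases: GCTAAGCTACGCTGAG → Tm = 50°C (≥ 50°C)
Since every base adds ≥2°C, Tm only increases with n, so the threshold is first crossed at n = 16.

n = 16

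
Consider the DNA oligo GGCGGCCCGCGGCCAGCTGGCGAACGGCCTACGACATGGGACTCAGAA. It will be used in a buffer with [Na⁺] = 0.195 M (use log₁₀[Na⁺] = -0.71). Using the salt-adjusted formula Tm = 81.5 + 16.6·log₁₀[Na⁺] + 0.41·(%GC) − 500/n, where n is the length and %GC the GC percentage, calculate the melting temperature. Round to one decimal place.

88.3°C

Length n = 48. T=4, G=18, A=10, C=16
G+C = 34, so %GC = 34/48 × 100 = 70.833%
Salt term: 16.6 × (-0.71) = -11.786
GC term: 0.41 × 70.833 = 29.042; length term: −500/48 = −10.417
Tm = 81.5 + (-11.786) + 29.042 − 10.417 = 88.339 → 88.3°C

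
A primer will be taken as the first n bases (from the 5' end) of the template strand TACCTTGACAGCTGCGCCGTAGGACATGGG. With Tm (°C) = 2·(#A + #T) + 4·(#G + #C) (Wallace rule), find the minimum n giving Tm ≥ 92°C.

First 28 bases: TACCTTGACAGCTGCGCCGTAGGACATG → Tm = 88°C (< 92°C)
First 29 bases: TACCTTGACAGCTGCGCCGTAGGACATGG → Tm = 92°C (≥ 92°C)
Each additional base adds 2°C (A/T) or 4°C (G/C), so Tm is non-decreasing in n; n = 29 is the first length to reach 92°C.

n = 29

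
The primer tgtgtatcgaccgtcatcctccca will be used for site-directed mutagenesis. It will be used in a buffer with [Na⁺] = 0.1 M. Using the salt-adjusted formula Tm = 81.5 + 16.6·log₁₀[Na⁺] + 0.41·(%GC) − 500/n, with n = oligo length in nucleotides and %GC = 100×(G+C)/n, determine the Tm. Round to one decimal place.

66.3°C

Length n = 24. Base counts: A=4, T=7, C=9, G=4
G+C = 13, so %GC = 13/24 × 100 = 54.167%
Salt term: 16.6 × (-1) = -16.6
GC term: 0.41 × 54.167 = 22.208; length term: −500/24 = −20.833
Tm = 81.5 + (-16.6) + 22.208 − 20.833 = 66.275 → 66.3°C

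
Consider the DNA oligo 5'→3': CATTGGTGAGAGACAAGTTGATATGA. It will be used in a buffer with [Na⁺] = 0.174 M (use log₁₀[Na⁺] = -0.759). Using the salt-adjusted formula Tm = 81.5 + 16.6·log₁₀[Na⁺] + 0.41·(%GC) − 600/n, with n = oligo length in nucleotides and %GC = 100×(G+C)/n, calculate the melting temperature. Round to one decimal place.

Length n = 26. Scanning the sequence gives T=7, C=2, G=8, A=9.
G+C = 10, so %GC = 10/26 × 100 = 38.462%
Salt term: 16.6 × (-0.759) = -12.599
GC term: 0.41 × 38.462 = 15.769; length term: −600/26 = −23.077
Tm = 81.5 + (-12.599) + 15.769 − 23.077 = 61.593 → 61.6°C

61.6°C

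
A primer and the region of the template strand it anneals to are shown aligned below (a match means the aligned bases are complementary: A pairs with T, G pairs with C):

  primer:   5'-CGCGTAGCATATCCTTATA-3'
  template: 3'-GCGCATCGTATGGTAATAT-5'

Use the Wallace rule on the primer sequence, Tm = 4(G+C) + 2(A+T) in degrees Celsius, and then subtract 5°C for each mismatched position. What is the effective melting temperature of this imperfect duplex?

Primer base counts: A=5, T=6, G=3, C=5 → A+T=11, G+C=8
Perfect-match Tm = 2(11) + 4(8) = 22 + 32 = 54°C
Mismatches (positions where the bases are not complementary): 2 (at positions 12, 14)
Effective Tm = 54 − 2×5 = 54 − 10 = 44°C

44°C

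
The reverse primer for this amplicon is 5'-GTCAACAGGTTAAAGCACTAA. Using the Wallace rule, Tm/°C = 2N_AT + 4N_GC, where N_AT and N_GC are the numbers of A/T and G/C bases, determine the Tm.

58°C

Base counts: C=4, G=4, A=9, T=4
A+T = 13, G+C = 8
Tm = 2(13) + 4(8) = 26 + 32 = 58°C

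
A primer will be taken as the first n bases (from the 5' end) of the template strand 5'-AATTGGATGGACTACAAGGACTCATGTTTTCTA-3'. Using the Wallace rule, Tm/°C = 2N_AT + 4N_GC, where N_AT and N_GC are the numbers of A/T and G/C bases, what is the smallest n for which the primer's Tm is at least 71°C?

n = 26

First 25 bases: AATTGGATGGACTACAAGGACTCAT → Tm = 70°C (< 71°C)
First 26 bases: AATTGGATGGACTACAAGGACTCATG → Tm = 74°C (≥ 71°C)
Since every base adds ≥2°C, Tm only increases with n, so the threshold is first crossed at n = 26.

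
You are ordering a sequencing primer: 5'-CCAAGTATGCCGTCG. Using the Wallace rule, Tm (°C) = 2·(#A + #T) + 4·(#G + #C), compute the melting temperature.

48°C

Base counts: T=3, G=4, C=5, A=3
A+T = 6, G+C = 9
Tm = 2(6) + 4(9) = 12 + 36 = 48°C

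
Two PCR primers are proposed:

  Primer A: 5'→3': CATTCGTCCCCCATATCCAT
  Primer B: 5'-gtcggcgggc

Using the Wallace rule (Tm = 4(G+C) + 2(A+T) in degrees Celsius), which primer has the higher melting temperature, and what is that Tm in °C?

Primer A: A+T=10, G+C=10 → Tm = 2(10)+4(10) = 60°C
Primer B: A+T=1, G+C=9 → Tm = 2(1)+4(9) = 38°C
60°C vs 38°C → primer A is higher.

Primer A, 60°C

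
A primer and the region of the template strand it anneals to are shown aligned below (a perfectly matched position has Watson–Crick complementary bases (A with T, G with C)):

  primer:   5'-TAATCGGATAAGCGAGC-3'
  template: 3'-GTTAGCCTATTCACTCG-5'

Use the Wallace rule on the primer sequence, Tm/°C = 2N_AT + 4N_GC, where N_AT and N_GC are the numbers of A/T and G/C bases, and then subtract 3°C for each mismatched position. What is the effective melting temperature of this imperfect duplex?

44°C

Primer base counts: A=6, T=3, G=5, C=3 → A+T=9, G+C=8
Perfect-match Tm = 2(9) + 4(8) = 18 + 32 = 50°C
Mismatches (positions where the bases are not complementary): 2 (at positions 1, 13)
Effective Tm = 50 − 2×3 = 50 − 6 = 44°C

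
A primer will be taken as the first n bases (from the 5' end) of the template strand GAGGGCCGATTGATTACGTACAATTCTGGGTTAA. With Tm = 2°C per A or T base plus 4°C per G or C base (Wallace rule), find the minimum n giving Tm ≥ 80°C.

n = 28

First 27 bases: GAGGGCCGATTGATTACGTACAATTCT → Tm = 78°C (< 80°C)
First 28 bases: GAGGGCCGATTGATTACGTACAATTCTG → Tm = 82°C (≥ 80°C)
Since every base adds ≥2°C, Tm only increases with n, so the threshold is first crossed at n = 28.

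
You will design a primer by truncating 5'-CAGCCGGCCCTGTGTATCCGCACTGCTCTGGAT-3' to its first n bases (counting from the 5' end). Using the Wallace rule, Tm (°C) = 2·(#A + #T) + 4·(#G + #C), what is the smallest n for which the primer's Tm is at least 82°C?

First 24 bases: CAGCCGGCCCTGTGTATCCGCACT → Tm = 80°C (< 82°C)
First 25 bases: CAGCCGGCCCTGTGTATCCGCACTG → Tm = 84°C (≥ 82°C)
Each additional base adds 2°C (A/T) or 4°C (G/C), so Tm is non-decreasing in n; n = 25 is the first length to reach 82°C.

n = 25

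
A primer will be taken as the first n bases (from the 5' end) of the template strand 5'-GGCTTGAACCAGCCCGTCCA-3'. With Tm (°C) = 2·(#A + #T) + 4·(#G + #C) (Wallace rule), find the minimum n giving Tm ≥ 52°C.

n = 16

First 15 bases: GGCTTGAACCAGCCC → Tm = 50°C (< 52°C)
First 16 bases: GGCTTGAACCAGCCCG → Tm = 54°C (≥ 52°C)
Each additional base adds 2°C (A/T) or 4°C (G/C), so Tm is non-decreasing in n; n = 16 is the first length to reach 52°C.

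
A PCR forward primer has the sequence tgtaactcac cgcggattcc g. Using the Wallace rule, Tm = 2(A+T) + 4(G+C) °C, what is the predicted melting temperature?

Base counts: G=5, A=4, C=7, T=5
So N_AT = 9 and N_GC = 12.
Tm = 2×9 + 4×12 = 66°C

66°C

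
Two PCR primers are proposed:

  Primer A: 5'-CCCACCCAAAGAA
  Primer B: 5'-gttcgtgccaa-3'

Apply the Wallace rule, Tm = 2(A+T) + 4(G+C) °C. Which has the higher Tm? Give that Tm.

Primer A: A+T=6, G+C=7 → Tm = 2(6)+4(7) = 40°C
Primer B: A+T=5, G+C=6 → Tm = 2(5)+4(6) = 34°C
40°C vs 34°C → primer A is higher.

Primer A, 40°C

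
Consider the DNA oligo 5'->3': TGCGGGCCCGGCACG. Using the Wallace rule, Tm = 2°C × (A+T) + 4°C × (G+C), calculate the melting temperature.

56°C

Scanning the sequence gives G=7, A=1, T=1, C=6.
So N_AT = 2 and N_GC = 13.
Tm = 2(2) + 4(13) = 4 + 52 = 56°C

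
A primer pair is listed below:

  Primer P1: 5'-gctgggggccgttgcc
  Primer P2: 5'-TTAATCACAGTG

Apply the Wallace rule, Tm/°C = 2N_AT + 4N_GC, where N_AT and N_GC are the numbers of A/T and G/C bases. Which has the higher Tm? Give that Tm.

Primer P1, 58°C

Primer P1: A+T=3, G+C=13 → Tm = 2(3)+4(13) = 58°C
Primer P2: A+T=8, G+C=4 → Tm = 2(8)+4(4) = 32°C
58°C vs 32°C → primer P1 is higher.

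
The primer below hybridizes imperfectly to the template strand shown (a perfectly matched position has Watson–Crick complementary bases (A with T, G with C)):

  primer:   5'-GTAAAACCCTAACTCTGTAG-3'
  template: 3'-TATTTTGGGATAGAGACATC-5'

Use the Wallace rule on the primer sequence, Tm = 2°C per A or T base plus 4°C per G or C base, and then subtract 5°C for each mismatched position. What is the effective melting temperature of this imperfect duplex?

Primer base counts: A=7, T=5, G=3, C=5 → A+T=12, G+C=8
Perfect-match Tm = 2(12) + 4(8) = 24 + 32 = 56°C
Mismatches (positions where the bases are not complementary): 2 (at positions 1, 12)
Effective Tm = 56 − 2×5 = 56 − 10 = 46°C

46°C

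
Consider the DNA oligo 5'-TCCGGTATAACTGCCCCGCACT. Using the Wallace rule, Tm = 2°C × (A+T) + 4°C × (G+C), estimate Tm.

Counting bases: G=4, T=5, A=4, C=9
AT pairs contribute 9, GC pairs contribute 13.
Tm = 4·13 + 2·9 = 52 + 18 = 70°C

70°C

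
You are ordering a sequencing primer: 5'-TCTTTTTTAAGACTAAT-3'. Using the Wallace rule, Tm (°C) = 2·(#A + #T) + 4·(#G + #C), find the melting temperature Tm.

40°C

Scanning the sequence gives G=1, T=9, C=2, A=5.
So N_AT = 14 and N_GC = 3.
Tm = 4·3 + 2·14 = 12 + 28 = 40°C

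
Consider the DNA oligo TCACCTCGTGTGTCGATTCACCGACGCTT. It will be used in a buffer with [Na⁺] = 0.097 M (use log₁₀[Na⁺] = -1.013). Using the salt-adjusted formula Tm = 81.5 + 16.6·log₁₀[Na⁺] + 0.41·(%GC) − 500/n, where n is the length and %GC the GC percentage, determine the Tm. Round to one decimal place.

70.1°C

Length n = 29. Base counts: A=4, G=6, C=10, T=9
G+C = 16, so %GC = 16/29 × 100 = 55.172%
Salt term: 16.6 × (-1.013) = -16.816
GC term: 0.41 × 55.172 = 22.621; length term: −500/29 = −17.241
Tm = 81.5 + (-16.816) + 22.621 − 17.241 = 70.064 → 70.1°C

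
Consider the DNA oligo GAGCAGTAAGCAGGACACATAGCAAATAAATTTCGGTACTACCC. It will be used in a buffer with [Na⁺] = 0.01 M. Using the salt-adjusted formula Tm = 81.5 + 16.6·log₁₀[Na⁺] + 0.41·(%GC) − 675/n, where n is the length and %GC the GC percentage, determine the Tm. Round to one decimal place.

50.7°C

Length n = 44. Counting bases: G=9, T=8, C=10, A=17
G+C = 19, so %GC = 19/44 × 100 = 43.182%
Salt term: 16.6 × (-2) = -33.2
GC term: 0.41 × 43.182 = 17.705; length term: −675/44 = −15.341
Tm = 81.5 + (-33.2) + 17.705 − 15.341 = 50.664 → 50.7°C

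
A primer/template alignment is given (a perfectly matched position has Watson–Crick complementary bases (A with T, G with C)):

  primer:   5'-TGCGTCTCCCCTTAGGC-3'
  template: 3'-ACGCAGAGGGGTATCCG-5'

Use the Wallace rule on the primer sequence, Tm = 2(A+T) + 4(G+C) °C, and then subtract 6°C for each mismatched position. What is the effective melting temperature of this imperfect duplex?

50°C

Primer base counts: A=1, T=5, G=4, C=7 → A+T=6, G+C=11
Perfect-match Tm = 2(6) + 4(11) = 12 + 44 = 56°C
Mismatches (positions where the bases are not complementary): 1 (at position 12)
Effective Tm = 56 − 1×6 = 56 − 6 = 50°C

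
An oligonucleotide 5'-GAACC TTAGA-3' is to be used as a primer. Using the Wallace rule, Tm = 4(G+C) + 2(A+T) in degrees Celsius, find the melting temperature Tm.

Base counts: C=2, G=2, A=4, T=2
AT pairs contribute 6, GC pairs contribute 4.
Tm = 2(6) + 4(4) = 12 + 16 = 28°C

28°C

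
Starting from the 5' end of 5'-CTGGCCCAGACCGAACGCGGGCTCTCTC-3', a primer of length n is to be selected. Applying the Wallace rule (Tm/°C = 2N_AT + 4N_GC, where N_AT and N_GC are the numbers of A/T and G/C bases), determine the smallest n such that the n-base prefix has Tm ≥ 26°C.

n = 7

First 6 bases: CTGGCC → Tm = 22°C (< 26°C)
First 7 bases: CTGGCCC → Tm = 26°C (≥ 26°C)
Each additional base adds 2°C (A/T) or 4°C (G/C), so Tm is non-decreasing in n; n = 7 is the first length to reach 26°C.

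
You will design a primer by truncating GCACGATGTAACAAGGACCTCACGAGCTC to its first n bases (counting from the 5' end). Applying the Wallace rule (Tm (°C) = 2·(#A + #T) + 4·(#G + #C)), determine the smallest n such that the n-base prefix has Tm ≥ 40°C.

First 13 bases: GCACGATGTAACA → Tm = 38°C (< 40°C)
First 14 bases: GCACGATGTAACAA → Tm = 40°C (≥ 40°C)
Each additional base adds 2°C (A/T) or 4°C (G/C), so Tm is non-decreasing in n; n = 14 is the first length to reach 40°C.

n = 14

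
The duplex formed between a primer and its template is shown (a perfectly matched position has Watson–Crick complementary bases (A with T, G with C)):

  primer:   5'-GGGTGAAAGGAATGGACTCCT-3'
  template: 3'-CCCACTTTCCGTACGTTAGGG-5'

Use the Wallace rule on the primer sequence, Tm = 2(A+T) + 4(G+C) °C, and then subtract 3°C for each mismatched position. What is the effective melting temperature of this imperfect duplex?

Primer base counts: A=6, T=4, G=8, C=3 → A+T=10, G+C=11
Perfect-match Tm = 2(10) + 4(11) = 20 + 44 = 64°C
Mismatches (positions where the bases are not complementary): 4 (at positions 11, 15, 17, 21)
Effective Tm = 64 − 4×3 = 64 − 12 = 52°C

52°C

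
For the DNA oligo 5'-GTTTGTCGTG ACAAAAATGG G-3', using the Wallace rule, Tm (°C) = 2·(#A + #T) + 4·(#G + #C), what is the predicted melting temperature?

60°C

Scanning the sequence gives C=2, T=6, A=6, G=7.
So N_AT = 12 and N_GC = 9.
Tm = 2×12 + 4×9 = 60°C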